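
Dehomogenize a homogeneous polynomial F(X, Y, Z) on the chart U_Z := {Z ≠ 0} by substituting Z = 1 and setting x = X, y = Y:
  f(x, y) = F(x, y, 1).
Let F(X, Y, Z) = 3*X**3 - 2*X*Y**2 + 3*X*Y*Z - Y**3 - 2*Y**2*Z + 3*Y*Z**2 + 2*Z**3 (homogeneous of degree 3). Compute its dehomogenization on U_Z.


f(x, y) = 3*x**3 - 2*x*y**2 + 3*x*y - y**3 - 2*y**2 + 3*y + 2

On U_Z we set Z = 1. Each monomial c·X^i·Y^j·Z^k in F becomes c·x^i·y^j·1^k = c·x^i·y^j.
Substituting Z = 1: F(X, Y, 1) = 3*x**3 - 2*x*y**2 + 3*x*y - y**3 - 2*y**2 + 3*y + 2.
Note: deg(f) ≤ deg(F) = 3; strict inequality happens when F is divisible by Z (lost terms).


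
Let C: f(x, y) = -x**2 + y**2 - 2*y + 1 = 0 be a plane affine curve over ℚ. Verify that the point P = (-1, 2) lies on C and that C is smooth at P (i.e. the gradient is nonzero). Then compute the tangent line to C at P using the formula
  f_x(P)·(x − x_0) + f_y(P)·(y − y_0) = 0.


Tangent line at P: 2*x + 2*y - 2 = 0.

Step 1: f(-1, 2) = 0, so P lies on C.
Step 2: partial derivatives
  f_x(x, y) = -2*x, f_y(x, y) = 2*y - 2.
  f_x(P) = 2, f_y(P) = 2 (gradient nonzero, so P is smooth).
Step 3: tangent line at P: 2·(x − -1) + 2·(y − 2) = 0.
Expanding: 2*x + 2*y - 2 = 0.


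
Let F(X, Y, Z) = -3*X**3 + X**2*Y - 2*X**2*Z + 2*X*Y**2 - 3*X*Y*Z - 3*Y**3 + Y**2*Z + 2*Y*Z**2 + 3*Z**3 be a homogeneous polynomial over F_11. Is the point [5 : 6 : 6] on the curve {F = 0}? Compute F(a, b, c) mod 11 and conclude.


F(5,6,6) ≡ 9 (mod 11); P is NOT on the curve.

Evaluate F(5, 6, 6) term-by-term (mod 11).
  -3*X**3 ↦ -3·125·1·1 = -375
  X**2*Y ↦ 1·25·6·1 = 150
  -2*X**2*Z ↦ -2·25·1·6 = -300
  2*X*Y**2 ↦ 2·5·36·1 = 360
  -3*X*Y*Z ↦ -3·5·6·6 = -540
  -3*Y**3 ↦ -3·1·216·1 = -648
  Y**2*Z ↦ 1·1·36·6 = 216
  2*Y*Z**2 ↦ 2·1·6·36 = 432
  3*Z**3 ↦ 3·1·1·216 = 648
Sum: F(5, 6, 6) = (-375) + (150) + (-300) + (360) + (-540) + (-648) + (216) + (432) + (648) = -57.
Reducing mod 11: -57 ≡ 9 (mod 11).
Since F(a, b, c) ≡ 9 ≠ 0 (mod 11), P does NOT lie on the curve.


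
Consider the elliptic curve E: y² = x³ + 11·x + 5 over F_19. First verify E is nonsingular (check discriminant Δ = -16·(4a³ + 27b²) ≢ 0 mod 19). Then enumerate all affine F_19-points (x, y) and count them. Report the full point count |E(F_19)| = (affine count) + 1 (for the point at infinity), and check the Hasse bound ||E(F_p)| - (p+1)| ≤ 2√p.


Affine points = {(0, 9), (0, 10), (1, 6), (1, 13), (2, 4), (2, 15), (7, 8), (7, 11), (8, 4), (8, 15), (9, 4), (9, 15), (15, 7), (15, 12)}; affine count = 14; |E(F_19)| = 15.

Discriminant check: Δ ∝ 4a³ + 27b² = 4·11³ + 27·5² = 4·1331 + 27·25 ≡ 14 (mod 19). Nonzero ⇒ E is nonsingular.
For each x ∈ F_19, compute rhs = x³ + 11·x + 5 mod 19, then count y ∈ F_19 with y² ≡ rhs.
  x = 0: rhs = 5, matching y values: 9, 10 (2 points).
  x = 1: rhs = 17, matching y values: 6, 13 (2 points).
  x = 2: rhs = 16, matching y values: 4, 15 (2 points).
  x = 3: rhs = 8, matching y values: none (0 points).
  x = 4: rhs = 18, matching y values: none (0 points).
  x = 5: rhs = 14, matching y values: none (0 points).
  x = 6: rhs = 2, matching y values: none (0 points).
  x = 7: rhs = 7, matching y values: 8, 11 (2 points).
  x = 8: rhs = 16, matching y values: 4, 15 (2 points).
  x = 9: rhs = 16, matching y values: 4, 15 (2 points).
  x = 10: rhs = 13, matching y values: none (0 points).
  x = 11: rhs = 13, matching y values: none (0 points).
  x = 12: rhs = 3, matching y values: none (0 points).
  x = 13: rhs = 8, matching y values: none (0 points).
  x = 14: rhs = 15, matching y values: none (0 points).
  x = 15: rhs = 11, matching y values: 7, 12 (2 points).
  x = 16: rhs = 2, matching y values: none (0 points).
  x = 17: rhs = 13, matching y values: none (0 points).
  x = 18: rhs = 12, matching y values: none (0 points).
Total affine count: 14.
Full point count |E(F_19)| = 14 + 1 = 15.
Hasse bound: |15 − (19+1)| = |-5| = 5 ≤ 2√19 ≈ 8.7178 ✓.


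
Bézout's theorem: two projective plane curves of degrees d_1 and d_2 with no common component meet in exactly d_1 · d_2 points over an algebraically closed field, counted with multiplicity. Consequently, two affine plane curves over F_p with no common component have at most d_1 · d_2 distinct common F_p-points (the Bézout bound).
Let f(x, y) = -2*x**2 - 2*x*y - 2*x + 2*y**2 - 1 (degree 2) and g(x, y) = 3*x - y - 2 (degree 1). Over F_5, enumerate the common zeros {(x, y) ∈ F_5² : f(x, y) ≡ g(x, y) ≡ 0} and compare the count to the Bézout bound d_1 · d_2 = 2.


Common zeros: {(1, 1)}; count = 1; Bézout bound = 2.

deg(f) = 2, deg(g) = 1, so Bézout bound = 2.
Scan x ∈ F_5. For each x, list the y ∈ F_5 with f(x, y) ≡ 0 and those with g(x, y) ≡ 0 (mod 5); the common zeros in that column are the intersection.
  x = 0: f ≡ 0 at y ∈ ∅; g ≡ 0 at y ∈ {3}; common: ∅.
  x = 1: f ≡ 0 at y ∈ {0, 1}; g ≡ 0 at y ∈ {1}; common: {1}.
  x = 2: f ≡ 0 at y ∈ {1}; g ≡ 0 at y ∈ {4}; common: ∅.
  x = 3: f ≡ 0 at y ∈ {0, 3}; g ≡ 0 at y ∈ {2}; common: ∅.
  x = 4: f ≡ 0 at y ∈ ∅; g ≡ 0 at y ∈ {0}; common: ∅.
Collecting: common zeros = {(1, 1)}, so the count is 1.
Comparison with the Bézout bound: 1 ≤ 2 = deg(f)·deg(g), as expected for curves with no common component (the affine F_5-count falls short of the bound because intersections may lie at infinity, over extension fields, or carry multiplicity).


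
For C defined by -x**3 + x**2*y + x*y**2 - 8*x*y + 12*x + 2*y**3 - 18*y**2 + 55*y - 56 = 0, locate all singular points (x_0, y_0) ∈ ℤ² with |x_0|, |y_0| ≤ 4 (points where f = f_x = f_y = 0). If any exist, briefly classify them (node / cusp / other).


Singular points: {(1, 3)}; classification: cusp.

Compute partial derivatives:
  f_x = -3*x**2 + 2*x*y + y**2 - 8*y + 12.
  f_y = x**2 + 2*x*y - 8*x + 6*y**2 - 36*y + 55.
Scan x_0 ∈ {−4, ..., 4}. For each x_0, f_y(x_0, y) is a polynomial in y; find its integer roots y ∈ {−4, ..., 4}, then test f_x and f at those candidates.
  x = -4: f_y(-4, y) = 6*y**2 - 44*y + 103; no integer root y with |y| ≤ 4.
  x = -3: f_y(-3, y) = 6*y**2 - 42*y + 88; no integer root y with |y| ≤ 4.
  x = -2: f_y(-2, y) = 6*y**2 - 40*y + 75; no integer root y with |y| ≤ 4.
  x = -1: f_y(-1, y) = 6*y**2 - 38*y + 64; no integer root y with |y| ≤ 4.
  x = 0: f_y(0, y) = 6*y**2 - 36*y + 55; no integer root y with |y| ≤ 4.
  x = 1: f_y(1, y) = 6*y**2 - 34*y + 48; vanishes at y ∈ {3}. (1, 3): f_x = 0, f = 0 — SINGULAR.
  x = 2: f_y(2, y) = 6*y**2 - 32*y + 43; no integer root y with |y| ≤ 4.
  x = 3: f_y(3, y) = 6*y**2 - 30*y + 40; no integer root y with |y| ≤ 4.
  x = 4: f_y(4, y) = 6*y**2 - 28*y + 39; no integer root y with |y| ≤ 4.
Only singular point on the grid: (1, 3).
Classify: substitute x = 1 + u, y = 3 + v and expand: f = -u**3 + u**2*v + u*v**2 + 2*v**3 + v**2.
No constant or linear terms (consistent with a singular point). Quadratic part: v**2. Cubic part: -u**3 + u**2*v + u*v**2 + 2*v**3.
The quadratic part v**2 is a perfect square, so there is a single (double) tangent line v = 0, i.e. y = 3. Restricting the cubic part to that line (v = 0) leaves -u**3 ≠ 0, so f is not divisible by v and the branch is v² ≈ u**3 to lowest order — this is a cusp.
Classification: cusp.


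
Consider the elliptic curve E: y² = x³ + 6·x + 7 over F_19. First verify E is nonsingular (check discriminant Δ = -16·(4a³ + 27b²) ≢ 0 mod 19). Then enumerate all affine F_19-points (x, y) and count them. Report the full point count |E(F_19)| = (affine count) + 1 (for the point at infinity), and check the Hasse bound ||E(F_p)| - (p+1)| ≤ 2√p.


Affine points = {(0, 8), (0, 11), (4, 0), (8, 4), (8, 15), (9, 7), (9, 12), (11, 6), (11, 13), (14, 2), (14, 17), (16, 0), (17, 5), (17, 14), (18, 0)}; affine count = 15; |E(F_19)| = 16.

Discriminant check: Δ ∝ 4a³ + 27b² = 4·6³ + 27·7² = 4·216 + 27·49 ≡ 2 (mod 19). Nonzero ⇒ E is nonsingular.
For each x ∈ F_19, compute rhs = x³ + 6·x + 7 mod 19, then count y ∈ F_19 with y² ≡ rhs.
  x = 0: rhs = 7, matching y values: 8, 11 (2 points).
  x = 1: rhs = 14, matching y values: none (0 points).
  x = 2: rhs = 8, matching y values: none (0 points).
  x = 3: rhs = 14, matching y values: none (0 points).
  x = 4: rhs = 0, matching y values: 0 (1 points).
  x = 5: rhs = 10, matching y values: none (0 points).
  x = 6: rhs = 12, matching y values: none (0 points).
  x = 7: rhs = 12, matching y values: none (0 points).
  x = 8: rhs = 16, matching y values: 4, 15 (2 points).
  x = 9: rhs = 11, matching y values: 7, 12 (2 points).
  x = 10: rhs = 3, matching y values: none (0 points).
  x = 11: rhs = 17, matching y values: 6, 13 (2 points).
  x = 12: rhs = 2, matching y values: none (0 points).
  x = 13: rhs = 2, matching y values: none (0 points).
  x = 14: rhs = 4, matching y values: 2, 17 (2 points).
  x = 15: rhs = 14, matching y values: none (0 points).
  x = 16: rhs = 0, matching y values: 0 (1 points).
  x = 17: rhs = 6, matching y values: 5, 14 (2 points).
  x = 18: rhs = 0, matching y values: 0 (1 points).
Total affine count: 15.
Full point count |E(F_19)| = 15 + 1 = 16.
Hasse bound: |16 − (19+1)| = |-4| = 4 ≤ 2√19 ≈ 8.7178 ✓.


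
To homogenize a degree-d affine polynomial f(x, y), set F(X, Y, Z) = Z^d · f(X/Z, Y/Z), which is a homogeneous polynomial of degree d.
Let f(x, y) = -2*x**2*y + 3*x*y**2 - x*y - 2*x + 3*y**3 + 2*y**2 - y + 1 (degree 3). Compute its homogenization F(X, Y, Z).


F(X, Y, Z) = -2*X**2*Y + 3*X*Y**2 - X*Y*Z - 2*X*Z**2 + 3*Y**3 + 2*Y**2*Z - Y*Z**2 + Z**3

deg(f) = 3.
Substitute x = X/Z, y = Y/Z into f, then multiply by Z^3.
  monomial -2·x^2·y^1 ↦ -2·X^2·Y^1·Z^0.
  monomial 3·x^1·y^2 ↦ 3·X^1·Y^2·Z^0.
  monomial -1·x^1·y^1 ↦ -1·X^1·Y^1·Z^1.
  monomial -2·x^1·y^0 ↦ -2·X^1·Y^0·Z^2.
  monomial 3·x^0·y^3 ↦ 3·X^0·Y^3·Z^0.
  monomial 2·x^0·y^2 ↦ 2·X^0·Y^2·Z^1.
  monomial -1·x^0·y^1 ↦ -1·X^0·Y^1·Z^2.
  monomial 1·x^0·y^0 ↦ 1·X^0·Y^0·Z^3.
Collecting: F(X, Y, Z) = -2*X**2*Y + 3*X*Y**2 - X*Y*Z - 2*X*Z**2 + 3*Y**3 + 2*Y**2*Z - Y*Z**2 + Z**3.


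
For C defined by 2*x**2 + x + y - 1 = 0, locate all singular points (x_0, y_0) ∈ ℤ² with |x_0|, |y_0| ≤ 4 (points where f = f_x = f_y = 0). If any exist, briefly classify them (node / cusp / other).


No singular points in the scanned grid; C is smooth there.

Compute partial derivatives:
  f_x = 4*x + 1.
  f_y = 1.
f_y = 1 is a nonzero constant, so f_y never vanishes: no point (x, y) can satisfy f = f_x = f_y = 0. In particular no (x, y) ∈ {−4, ..., 4}² is singular; the curve is smooth.


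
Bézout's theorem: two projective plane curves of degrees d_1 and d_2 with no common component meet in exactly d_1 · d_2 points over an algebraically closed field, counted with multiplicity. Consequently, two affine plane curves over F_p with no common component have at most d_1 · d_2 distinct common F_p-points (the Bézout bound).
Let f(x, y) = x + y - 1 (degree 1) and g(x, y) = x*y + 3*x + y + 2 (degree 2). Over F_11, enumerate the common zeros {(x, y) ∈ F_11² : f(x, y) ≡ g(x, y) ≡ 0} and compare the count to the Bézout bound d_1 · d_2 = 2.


Common zeros: ∅; count = 0; Bézout bound = 2.

deg(f) = 1, deg(g) = 2, so Bézout bound = 2.
Scan x ∈ F_11. For each x, list the y ∈ F_11 with f(x, y) ≡ 0 and those with g(x, y) ≡ 0 (mod 11); the common zeros in that column are the intersection.
  x = 0: f ≡ 0 at y ∈ {1}; g ≡ 0 at y ∈ {9}; common: ∅.
  x = 1: f ≡ 0 at y ∈ {0}; g ≡ 0 at y ∈ {3}; common: ∅.
  x = 2: f ≡ 0 at y ∈ {10}; g ≡ 0 at y ∈ {1}; common: ∅.
  x = 3: f ≡ 0 at y ∈ {9}; g ≡ 0 at y ∈ {0}; common: ∅.
  x = 4: f ≡ 0 at y ∈ {8}; g ≡ 0 at y ∈ {6}; common: ∅.
  x = 5: f ≡ 0 at y ∈ {7}; g ≡ 0 at y ∈ {10}; common: ∅.
  x = 6: f ≡ 0 at y ∈ {6}; g ≡ 0 at y ∈ {5}; common: ∅.
  x = 7: f ≡ 0 at y ∈ {5}; g ≡ 0 at y ∈ {4}; common: ∅.
  x = 8: f ≡ 0 at y ∈ {4}; g ≡ 0 at y ∈ {2}; common: ∅.
  x = 9: f ≡ 0 at y ∈ {3}; g ≡ 0 at y ∈ {7}; common: ∅.
  x = 10: f ≡ 0 at y ∈ {2}; g ≡ 0 at y ∈ ∅; common: ∅.
Collecting: common zeros = ∅, so the count is 0.
Comparison with the Bézout bound: 0 ≤ 2 = deg(f)·deg(g), as expected for curves with no common component (the affine F_11-count falls short of the bound because intersections may lie at infinity, over extension fields, or carry multiplicity).


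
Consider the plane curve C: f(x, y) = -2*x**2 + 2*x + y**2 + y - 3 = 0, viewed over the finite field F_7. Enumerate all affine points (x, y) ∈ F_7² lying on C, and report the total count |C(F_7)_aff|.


Affine F_7-points: {(2, 0), (2, 6), (4, 2), (4, 4), (6, 0), (6, 6)}; count = 6.

For each of the 49 pairs (x, y) ∈ F_7², evaluate f(x, y) mod 7. Record the zeros.
  x = 0: [0↦4, 1↦6, 2↦3, 3↦2, 4↦3, 5↦6, 6↦4]  zeros at y ∈ ∅
  x = 1: [0↦4, 1↦6, 2↦3, 3↦2, 4↦3, 5↦6, 6↦4]  zeros at y ∈ ∅
  x = 2: [0↦0, 1↦2, 2↦6, 3↦5, 4↦6, 5↦2, 6↦0]  zeros at y ∈ {0, 6}
  x = 3: [0↦6, 1↦1, 2↦5, 3↦4, 4↦5, 5↦1, 6↦6]  zeros at y ∈ ∅
  x = 4: [0↦1, 1↦3, 2↦0, 3↦6, 4↦0, 5↦3, 6↦1]  zeros at y ∈ {2, 4}
  x = 5: [0↦6, 1↦1, 2↦5, 3↦4, 4↦5, 5↦1, 6↦6]  zeros at y ∈ ∅
  x = 6: [0↦0, 1↦2, 2↦6, 3↦5, 4↦6, 5↦2, 6↦0]  zeros at y ∈ {0, 6}
Collecting zeros: affine points = {(2, 0), (2, 6), (4, 2), (4, 4), (6, 0), (6, 6)}.
Total count |C(F_7)_aff| = 6.


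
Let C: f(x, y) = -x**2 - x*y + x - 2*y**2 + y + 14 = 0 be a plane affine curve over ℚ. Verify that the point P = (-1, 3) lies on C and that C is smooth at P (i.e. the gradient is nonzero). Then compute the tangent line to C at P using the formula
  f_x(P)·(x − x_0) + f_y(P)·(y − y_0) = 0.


Tangent line at P: 30 - 10*y = 0.

Step 1: f(-1, 3) = 0, so P lies on C.
Step 2: partial derivatives
  f_x(x, y) = -2*x - y + 1, f_y(x, y) = -x - 4*y + 1.
  f_x(P) = 0, f_y(P) = -10 (gradient nonzero, so P is smooth).
Step 3: tangent line at P: 0·(x − -1) + -10·(y − 3) = 0.
Expanding: 30 - 10*y = 0.


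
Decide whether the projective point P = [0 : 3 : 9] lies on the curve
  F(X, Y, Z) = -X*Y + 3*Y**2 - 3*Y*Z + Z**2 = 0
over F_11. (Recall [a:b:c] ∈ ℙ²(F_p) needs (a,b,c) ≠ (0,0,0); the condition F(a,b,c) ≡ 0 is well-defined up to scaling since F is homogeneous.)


F(0,3,9) ≡ 5 (mod 11); P is NOT on the curve.

Evaluate F(0, 3, 9) term-by-term (mod 11).
  -X*Y ↦ -1·0·3·1 = 0
  3*Y**2 ↦ 3·1·9·1 = 27
  -3*Y*Z ↦ -3·1·3·9 = -81
  Z**2 ↦ 1·1·1·81 = 81
Sum: F(0, 3, 9) = (0) + (27) + (-81) + (81) = 27.
Reducing mod 11: 27 ≡ 5 (mod 11).
Since F(a, b, c) ≡ 5 ≠ 0 (mod 11), P does NOT lie on the curve.


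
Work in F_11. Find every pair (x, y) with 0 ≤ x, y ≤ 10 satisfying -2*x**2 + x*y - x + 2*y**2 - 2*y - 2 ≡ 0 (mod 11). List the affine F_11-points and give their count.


Affine F_11-points: {(0, 4), (0, 8), (3, 6), (3, 10), (4, 5), (5, 6), (5, 9), (7, 4), (7, 10), (9, 5), (9, 8), (10, 9)}; count = 12.

For each of the 121 pairs (x, y) ∈ F_11², evaluate f(x, y) mod 11. Record the zeros.
  x = 0: [0↦9, 1↦9, 2↦2, 3↦10, 4↦0, 5↦5, 6↦3, 7↦5, 8↦0, 9↦10, 10↦2]  zeros at y ∈ {4, 8}
  x = 1: [0↦6, 1↦7, 2↦1, 3↦10, 4↦1, 5↦7, 6↦6, 7↦9, 8↦5, 9↦5, 10↦9]  zeros at y ∈ ∅
  x = 2: [0↦10, 1↦1, 2↦7, 3↦6, 4↦9, 5↦5, 6↦5, 7↦9, 8↦6, 9↦7, 10↦1]  zeros at y ∈ ∅
  x = 3: [0↦10, 1↦2, 2↦9, 3↦9, 4↦2, 5↦10, 6↦0, 7↦5, 8↦3, 9↦5, 10↦0]  zeros at y ∈ {6, 10}
  x = 4: [0↦6, 1↦10, 2↦7, 3↦8, 4↦2, 5↦0, 6↦2, 7↦8, 8↦7, 9↦10, 10↦6]  zeros at y ∈ {5}
  x = 5: [0↦9, 1↦3, 2↦1, 3↦3, 4↦9, 5↦8, 6↦0, 7↦7, 8↦7, 9↦0, 10↦8]  zeros at y ∈ {6, 9}
  x = 6: [0↦8, 1↦3, 2↦2, 3↦5, 4↦1, 5↦1, 6↦5, 7↦2, 8↦3, 9↦8, 10↦6]  zeros at y ∈ ∅
  x = 7: [0↦3, 1↦10, 2↦10, 3↦3, 4↦0, 5↦1, 6↦6, 7↦4, 8↦6, 9↦1, 10↦0]  zeros at y ∈ {4, 10}
  x = 8: [0↦5, 1↦2, 2↦3, 3↦8, 4↦6, 5↦8, 6↦3, 7↦2, 8↦5, 9↦1, 10↦1]  zeros at y ∈ ∅
  x = 9: [0↦3, 1↦1, 2↦3, 3↦9, 4↦8, 5↦0, 6↦7, 7↦7, 8↦0, 9↦8, 10↦9]  zeros at y ∈ {5, 8}
  x = 10: [0↦8, 1↦7, 2↦10, 3↦6, 4↦6, 5↦10, 6↦7, 7↦8, 8↦2, 9↦0, 10↦2]  zeros at y ∈ {9}
Collecting zeros: affine points = {(0, 4), (0, 8), (3, 6), (3, 10), (4, 5), (5, 6), (5, 9), (7, 4), (7, 10), (9, 5), (9, 8), (10, 9)}.
Total count |C(F_11)_aff| = 12.


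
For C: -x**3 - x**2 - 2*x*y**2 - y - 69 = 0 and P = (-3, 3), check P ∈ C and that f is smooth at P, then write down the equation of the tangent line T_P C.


Tangent line at P: -39*x + 35*y - 222 = 0.

Step 1: f(-3, 3) = 0, so P lies on C.
Step 2: partial derivatives
  f_x(x, y) = -3*x**2 - 2*x - 2*y**2, f_y(x, y) = -4*x*y - 1.
  f_x(P) = -39, f_y(P) = 35 (gradient nonzero, so P is smooth).
Step 3: tangent line at P: -39·(x − -3) + 35·(y − 3) = 0.
Expanding: -39*x + 35*y - 222 = 0.


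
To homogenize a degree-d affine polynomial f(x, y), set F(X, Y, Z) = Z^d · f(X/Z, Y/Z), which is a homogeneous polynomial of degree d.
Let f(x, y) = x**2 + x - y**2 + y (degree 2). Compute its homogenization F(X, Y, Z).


F(X, Y, Z) = X**2 + X*Z - Y**2 + Y*Z

deg(f) = 2.
Substitute x = X/Z, y = Y/Z into f, then multiply by Z^2.
  monomial 1·x^2·y^0 ↦ 1·X^2·Y^0·Z^0.
  monomial 1·x^1·y^0 ↦ 1·X^1·Y^0·Z^1.
  monomial -1·x^0·y^2 ↦ -1·X^0·Y^2·Z^0.
  monomial 1·x^0·y^1 ↦ 1·X^0·Y^1·Z^1.
Collecting: F(X, Y, Z) = X**2 + X*Z - Y**2 + Y*Z.


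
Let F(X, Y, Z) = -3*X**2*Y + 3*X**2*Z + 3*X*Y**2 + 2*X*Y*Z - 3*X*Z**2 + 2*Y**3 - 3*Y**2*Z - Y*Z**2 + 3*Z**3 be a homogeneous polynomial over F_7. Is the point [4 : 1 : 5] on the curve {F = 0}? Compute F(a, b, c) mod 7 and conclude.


F(4,1,5) ≡ 1 (mod 7); P is NOT on the curve.

Evaluate F(4, 1, 5) term-by-term (mod 7).
  -3*X**2*Y ↦ -3·16·1·1 = -48
  3*X**2*Z ↦ 3·16·1·5 = 240
  3*X*Y**2 ↦ 3·4·1·1 = 12
  2*X*Y*Z ↦ 2·4·1·5 = 40
  -3*X*Z**2 ↦ -3·4·1·25 = -300
  2*Y**3 ↦ 2·1·1·1 = 2
  -3*Y**2*Z ↦ -3·1·1·5 = -15
  -Y*Z**2 ↦ -1·1·1·25 = -25
  3*Z**3 ↦ 3·1·1·125 = 375
Sum: F(4, 1, 5) = (-48) + (240) + (12) + (40) + (-300) + (2) + (-15) + (-25) + (375) = 281.
Reducing mod 7: 281 ≡ 1 (mod 7).
Since F(a, b, c) ≡ 1 ≠ 0 (mod 7), P does NOT lie on the curve.


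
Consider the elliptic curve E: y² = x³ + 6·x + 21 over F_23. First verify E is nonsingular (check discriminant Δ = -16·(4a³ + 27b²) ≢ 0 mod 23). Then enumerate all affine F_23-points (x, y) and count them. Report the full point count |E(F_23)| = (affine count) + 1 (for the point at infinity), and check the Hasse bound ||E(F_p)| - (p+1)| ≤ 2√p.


Affine points = {(2, 8), (2, 15), (8, 11), (8, 12), (10, 0), (12, 2), (12, 21), (15, 6), (15, 17), (16, 2), (16, 21), (18, 2), (18, 21), (19, 5), (19, 18), (21, 1), (21, 22)}; affine count = 17; |E(F_23)| = 18.

Discriminant check: Δ ∝ 4a³ + 27b² = 4·6³ + 27·21² = 4·216 + 27·441 ≡ 6 (mod 23). Nonzero ⇒ E is nonsingular.
For each x ∈ F_23, compute rhs = x³ + 6·x + 21 mod 23, then count y ∈ F_23 with y² ≡ rhs.
  x = 0: rhs = 21, matching y values: none (0 points).
  x = 1: rhs = 5, matching y values: none (0 points).
  x = 2: rhs = 18, matching y values: 8, 15 (2 points).
  x = 3: rhs = 20, matching y values: none (0 points).
  x = 4: rhs = 17, matching y values: none (0 points).
  x = 5: rhs = 15, matching y values: none (0 points).
  x = 6: rhs = 20, matching y values: none (0 points).
  x = 7: rhs = 15, matching y values: none (0 points).
  x = 8: rhs = 6, matching y values: 11, 12 (2 points).
  x = 9: rhs = 22, matching y values: none (0 points).
  x = 10: rhs = 0, matching y values: 0 (1 points).
  x = 11: rhs = 15, matching y values: none (0 points).
  x = 12: rhs = 4, matching y values: 2, 21 (2 points).
  x = 13: rhs = 19, matching y values: none (0 points).
  x = 14: rhs = 20, matching y values: none (0 points).
  x = 15: rhs = 13, matching y values: 6, 17 (2 points).
  x = 16: rhs = 4, matching y values: 2, 21 (2 points).
  x = 17: rhs = 22, matching y values: none (0 points).
  x = 18: rhs = 4, matching y values: 2, 21 (2 points).
  x = 19: rhs = 2, matching y values: 5, 18 (2 points).
  x = 20: rhs = 22, matching y values: none (0 points).
  x = 21: rhs = 1, matching y values: 1, 22 (2 points).
  x = 22: rhs = 14, matching y values: none (0 points).
Total affine count: 17.
Full point count |E(F_23)| = 17 + 1 = 18.
Hasse bound: |18 − (23+1)| = |-6| = 6 ≤ 2√23 ≈ 9.5917 ✓.


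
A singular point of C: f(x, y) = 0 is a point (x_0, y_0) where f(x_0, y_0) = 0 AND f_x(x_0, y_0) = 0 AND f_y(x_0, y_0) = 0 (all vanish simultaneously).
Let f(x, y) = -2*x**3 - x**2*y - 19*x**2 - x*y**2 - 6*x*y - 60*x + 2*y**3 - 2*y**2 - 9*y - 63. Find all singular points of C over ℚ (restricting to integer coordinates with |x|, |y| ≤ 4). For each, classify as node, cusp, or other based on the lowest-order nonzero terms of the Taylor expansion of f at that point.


Singular points: {(-3, 0)}; classification: node.

Compute partial derivatives:
  f_x = -6*x**2 - 2*x*y - 38*x - y**2 - 6*y - 60.
  f_y = -x**2 - 2*x*y - 6*x + 6*y**2 - 4*y - 9.
Scan x_0 ∈ {−4, ..., 4}. For each x_0, f_y(x_0, y) is a polynomial in y; find its integer roots y ∈ {−4, ..., 4}, then test f_x and f at those candidates.
  x = -4: f_y(-4, y) = 6*y**2 + 4*y - 1; no integer root y with |y| ≤ 4.
  x = -3: f_y(-3, y) = 6*y**2 + 2*y; vanishes at y ∈ {0}. (-3, 0): f_x = 0, f = 0 — SINGULAR.
  x = -2: f_y(-2, y) = 6*y**2 - 1; no integer root y with |y| ≤ 4.
  x = -1: f_y(-1, y) = 6*y**2 - 2*y - 4; vanishes at y ∈ {1}. (-1, 1): f_x = -33 ≠ 0.
  x = 0: f_y(0, y) = 6*y**2 - 4*y - 9; no integer root y with |y| ≤ 4.
  x = 1: f_y(1, y) = 6*y**2 - 6*y - 16; no integer root y with |y| ≤ 4.
  x = 2: f_y(2, y) = 6*y**2 - 8*y - 25; no integer root y with |y| ≤ 4.
  x = 3: f_y(3, y) = 6*y**2 - 10*y - 36; no integer root y with |y| ≤ 4.
  x = 4: f_y(4, y) = 6*y**2 - 12*y - 49; no integer root y with |y| ≤ 4.
Only singular point on the grid: (-3, 0).
Classify: substitute x = -3 + u, y = 0 + v and expand: f = -2*u**3 - u**2*v - u**2 - u*v**2 + 2*v**3 + v**2.
No constant or linear terms (consistent with a singular point). Quadratic part: -u**2 + v**2. Cubic part: -2*u**3 - u**2*v - u*v**2 + 2*v**3.
The quadratic part v**2 - u**2 = (v − u)(v + u) splits into two distinct linear factors, so there are two distinct tangent lines y − 0 = ±(x − -3) — this is a node (ordinary double point).
Classification: node.


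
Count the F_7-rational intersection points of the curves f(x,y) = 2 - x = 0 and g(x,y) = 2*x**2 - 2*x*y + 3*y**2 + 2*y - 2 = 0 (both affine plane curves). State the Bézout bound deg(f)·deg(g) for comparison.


Common zeros: {(2, 1), (2, 2)}; count = 2; Bézout bound = 2.

deg(f) = 1, deg(g) = 2, so Bézout bound = 2.
Scan x ∈ F_7. For each x, list the y ∈ F_7 with f(x, y) ≡ 0 and those with g(x, y) ≡ 0 (mod 7); the common zeros in that column are the intersection.
  x = 0: f ≡ 0 at y ∈ ∅; g ≡ 0 at y ∈ {2}; common: ∅.
  x = 1: f ≡ 0 at y ∈ ∅; g ≡ 0 at y ∈ {0}; common: ∅.
  x = 2: f ≡ 0 at y ∈ {0, 1, 2, 3, 4, 5, 6}; g ≡ 0 at y ∈ {1, 2}; common: {1, 2}.
  x = 3: f ≡ 0 at y ∈ ∅; g ≡ 0 at y ∈ ∅; common: ∅.
  x = 4: f ≡ 0 at y ∈ ∅; g ≡ 0 at y ∈ ∅; common: ∅.
  x = 5: f ≡ 0 at y ∈ ∅; g ≡ 0 at y ∈ ∅; common: ∅.
  x = 6: f ≡ 0 at y ∈ ∅; g ≡ 0 at y ∈ {0, 1}; common: ∅.
Collecting: common zeros = {(2, 1), (2, 2)}, so the count is 2.
Comparison with the Bézout bound: 2 ≤ 2 = deg(f)·deg(g), as expected for curves with no common component (the bound is attained).


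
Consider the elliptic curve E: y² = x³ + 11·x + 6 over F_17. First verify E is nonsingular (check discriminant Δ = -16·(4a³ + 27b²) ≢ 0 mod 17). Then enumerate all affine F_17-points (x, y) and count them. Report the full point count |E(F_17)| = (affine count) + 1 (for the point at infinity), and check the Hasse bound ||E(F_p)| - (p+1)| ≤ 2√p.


Affine points = {(1, 1), (1, 16), (2, 6), (2, 11), (3, 7), (3, 10), (5, 4), (5, 13), (6, 4), (6, 13), (7, 1), (7, 16), (9, 1), (9, 16), (11, 8), (11, 9), (12, 8), (12, 9), (13, 0)}; affine count = 19; |E(F_17)| = 20.

Discriminant check: Δ ∝ 4a³ + 27b² = 4·11³ + 27·6² = 4·1331 + 27·36 ≡ 6 (mod 17). Nonzero ⇒ E is nonsingular.
For each x ∈ F_17, compute rhs = x³ + 11·x + 6 mod 17, then count y ∈ F_17 with y² ≡ rhs.
  x = 0: rhs = 6, matching y values: none (0 points).
  x = 1: rhs = 1, matching y values: 1, 16 (2 points).
  x = 2: rhs = 2, matching y values: 6, 11 (2 points).
  x = 3: rhs = 15, matching y values: 7, 10 (2 points).
  x = 4: rhs = 12, matching y values: none (0 points).
  x = 5: rhs = 16, matching y values: 4, 13 (2 points).
  x = 6: rhs = 16, matching y values: 4, 13 (2 points).
  x = 7: rhs = 1, matching y values: 1, 16 (2 points).
  x = 8: rhs = 11, matching y values: none (0 points).
  x = 9: rhs = 1, matching y values: 1, 16 (2 points).
  x = 10: rhs = 11, matching y values: none (0 points).
  x = 11: rhs = 13, matching y values: 8, 9 (2 points).
  x = 12: rhs = 13, matching y values: 8, 9 (2 points).
  x = 13: rhs = 0, matching y values: 0 (1 points).
  x = 14: rhs = 14, matching y values: none (0 points).
  x = 15: rhs = 10, matching y values: none (0 points).
  x = 16: rhs = 11, matching y values: none (0 points).
Total affine count: 19.
Full point count |E(F_17)| = 19 + 1 = 20.
Hasse bound: |20 − (17+1)| = |2| = 2 ≤ 2√17 ≈ 8.2462 ✓.


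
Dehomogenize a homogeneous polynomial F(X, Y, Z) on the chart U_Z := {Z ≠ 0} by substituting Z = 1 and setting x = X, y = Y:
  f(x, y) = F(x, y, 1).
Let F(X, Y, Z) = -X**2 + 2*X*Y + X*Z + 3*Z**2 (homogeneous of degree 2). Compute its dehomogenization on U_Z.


f(x, y) = -x**2 + 2*x*y + x + 3

On U_Z we set Z = 1. Each monomial c·X^i·Y^j·Z^k in F becomes c·x^i·y^j·1^k = c·x^i·y^j.
Substituting Z = 1: F(X, Y, 1) = -x**2 + 2*x*y + x + 3.
Note: deg(f) ≤ deg(F) = 2; strict inequality happens when F is divisible by Z (lost terms).


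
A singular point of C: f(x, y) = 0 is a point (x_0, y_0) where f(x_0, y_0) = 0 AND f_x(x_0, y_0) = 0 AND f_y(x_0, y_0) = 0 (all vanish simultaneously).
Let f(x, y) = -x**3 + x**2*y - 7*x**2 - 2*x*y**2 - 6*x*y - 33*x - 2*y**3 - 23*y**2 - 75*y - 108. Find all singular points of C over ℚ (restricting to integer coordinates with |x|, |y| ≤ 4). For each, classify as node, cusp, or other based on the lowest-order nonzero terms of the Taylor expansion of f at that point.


Singular points: {(-3, -3)}; classification: node.

Compute partial derivatives:
  f_x = -3*x**2 + 2*x*y - 14*x - 2*y**2 - 6*y - 33.
  f_y = x**2 - 4*x*y - 6*x - 6*y**2 - 46*y - 75.
Scan x_0 ∈ {−4, ..., 4}. For each x_0, f_y(x_0, y) is a polynomial in y; find its integer roots y ∈ {−4, ..., 4}, then test f_x and f at those candidates.
  x = -4: f_y(-4, y) = -6*y**2 - 30*y - 35; no integer root y with |y| ≤ 4.
  x = -3: f_y(-3, y) = -6*y**2 - 34*y - 48; vanishes at y ∈ {-3}. (-3, -3): f_x = 0, f = 0 — SINGULAR.
  x = -2: f_y(-2, y) = -6*y**2 - 38*y - 59; no integer root y with |y| ≤ 4.
  x = -1: f_y(-1, y) = -6*y**2 - 42*y - 68; no integer root y with |y| ≤ 4.
  x = 0: f_y(0, y) = -6*y**2 - 46*y - 75; no integer root y with |y| ≤ 4.
  x = 1: f_y(1, y) = -6*y**2 - 50*y - 80; no integer root y with |y| ≤ 4.
  x = 2: f_y(2, y) = -6*y**2 - 54*y - 83; no integer root y with |y| ≤ 4.
  x = 3: f_y(3, y) = -6*y**2 - 58*y - 84; no integer root y with |y| ≤ 4.
  x = 4: f_y(4, y) = -6*y**2 - 62*y - 83; no integer root y with |y| ≤ 4.
Only singular point on the grid: (-3, -3).
Classify: substitute x = -3 + u, y = -3 + v and expand: f = -u**3 + u**2*v - u**2 - 2*u*v**2 - 2*v**3 + v**2.
No constant or linear terms (consistent with a singular point). Quadratic part: -u**2 + v**2. Cubic part: -u**3 + u**2*v - 2*u*v**2 - 2*v**3.
The quadratic part v**2 - u**2 = (v − u)(v + u) splits into two distinct linear factors, so there are two distinct tangent lines y − -3 = ±(x − -3) — this is a node (ordinary double point).
Classification: node.


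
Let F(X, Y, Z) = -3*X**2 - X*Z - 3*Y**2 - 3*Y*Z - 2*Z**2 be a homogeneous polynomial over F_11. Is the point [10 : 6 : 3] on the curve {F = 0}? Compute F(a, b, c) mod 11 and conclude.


F(10,6,3) ≡ 7 (mod 11); P is NOT on the curve.

Evaluate F(10, 6, 3) term-by-term (mod 11).
  -3*X**2 ↦ -3·100·1·1 = -300
  -X*Z ↦ -1·10·1·3 = -30
  -3*Y**2 ↦ -3·1·36·1 = -108
  -3*Y*Z ↦ -3·1·6·3 = -54
  -2*Z**2 ↦ -2·1·1·9 = -18
Sum: F(10, 6, 3) = (-300) + (-30) + (-108) + (-54) + (-18) = -510.
Reducing mod 11: -510 ≡ 7 (mod 11).
Since F(a, b, c) ≡ 7 ≠ 0 (mod 11), P does NOT lie on the curve.


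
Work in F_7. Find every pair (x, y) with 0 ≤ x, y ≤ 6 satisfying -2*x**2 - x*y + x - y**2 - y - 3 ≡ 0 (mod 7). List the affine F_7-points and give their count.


Affine F_7-points: {(1, 1), (1, 4), (2, 5), (2, 6), (3, 5), (6, 1), (6, 6)}; count = 7.

For each of the 49 pairs (x, y) ∈ F_7², evaluate f(x, y) mod 7. Record the zeros.
  x = 0: [0↦4, 1↦2, 2↦5, 3↦6, 4↦5, 5↦2, 6↦4]  zeros at y ∈ ∅
  x = 1: [0↦3, 1↦0, 2↦2, 3↦2, 4↦0, 5↦3, 6↦4]  zeros at y ∈ {1, 4}
  x = 2: [0↦5, 1↦1, 2↦2, 3↦1, 4↦5, 5↦0, 6↦0]  zeros at y ∈ {5, 6}
  x = 3: [0↦3, 1↦5, 2↦5, 3↦3, 4↦6, 5↦0, 6↦6]  zeros at y ∈ {5}
  x = 4: [0↦4, 1↦5, 2↦4, 3↦1, 4↦3, 5↦3, 6↦1]  zeros at y ∈ ∅
  x = 5: [0↦1, 1↦1, 2↦6, 3↦2, 4↦3, 5↦2, 6↦6]  zeros at y ∈ ∅
  x = 6: [0↦1, 1↦0, 2↦4, 3↦6, 4↦6, 5↦4, 6↦0]  zeros at y ∈ {1, 6}
Collecting zeros: affine points = {(1, 1), (1, 4), (2, 5), (2, 6), (3, 5), (6, 1), (6, 6)}.
Total count |C(F_7)_aff| = 7.


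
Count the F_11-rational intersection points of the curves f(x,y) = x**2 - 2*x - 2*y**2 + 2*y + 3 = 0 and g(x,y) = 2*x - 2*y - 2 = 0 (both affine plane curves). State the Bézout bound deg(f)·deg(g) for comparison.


Common zeros: {(7, 6), (8, 7)}; count = 2; Bézout bound = 2.

deg(f) = 2, deg(g) = 1, so Bézout bound = 2.
Scan x ∈ F_11. For each x, list the y ∈ F_11 with f(x, y) ≡ 0 and those with g(x, y) ≡ 0 (mod 11); the common zeros in that column are the intersection.
  x = 0: f ≡ 0 at y ∈ ∅; g ≡ 0 at y ∈ {10}; common: ∅.
  x = 1: f ≡ 0 at y ∈ {4, 8}; g ≡ 0 at y ∈ {0}; common: ∅.
  x = 2: f ≡ 0 at y ∈ ∅; g ≡ 0 at y ∈ {1}; common: ∅.
  x = 3: f ≡ 0 at y ∈ ∅; g ≡ 0 at y ∈ {2}; common: ∅.
  x = 4: f ≡ 0 at y ∈ {0, 1}; g ≡ 0 at y ∈ {3}; common: ∅.
  x = 5: f ≡ 0 at y ∈ {5, 7}; g ≡ 0 at y ∈ {4}; common: ∅.
  x = 6: f ≡ 0 at y ∈ {6}; g ≡ 0 at y ∈ {5}; common: ∅.
  x = 7: f ≡ 0 at y ∈ {6}; g ≡ 0 at y ∈ {6}; common: {6}.
  x = 8: f ≡ 0 at y ∈ {5, 7}; g ≡ 0 at y ∈ {7}; common: {7}.
  x = 9: f ≡ 0 at y ∈ {0, 1}; g ≡ 0 at y ∈ {8}; common: ∅.
  x = 10: f ≡ 0 at y ∈ ∅; g ≡ 0 at y ∈ {9}; common: ∅.
Collecting: common zeros = {(7, 6), (8, 7)}, so the count is 2.
Comparison with the Bézout bound: 2 ≤ 2 = deg(f)·deg(g), as expected for curves with no common component (the bound is attained).


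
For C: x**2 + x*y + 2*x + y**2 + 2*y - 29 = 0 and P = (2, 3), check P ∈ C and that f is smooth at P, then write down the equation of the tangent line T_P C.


Tangent line at P: 9*x + 10*y - 48 = 0.

Step 1: f(2, 3) = 0, so P lies on C.
Step 2: partial derivatives
  f_x(x, y) = 2*x + y + 2, f_y(x, y) = x + 2*y + 2.
  f_x(P) = 9, f_y(P) = 10 (gradient nonzero, so P is smooth).
Step 3: tangent line at P: 9·(x − 2) + 10·(y − 3) = 0.
Expanding: 9*x + 10*y - 48 = 0.


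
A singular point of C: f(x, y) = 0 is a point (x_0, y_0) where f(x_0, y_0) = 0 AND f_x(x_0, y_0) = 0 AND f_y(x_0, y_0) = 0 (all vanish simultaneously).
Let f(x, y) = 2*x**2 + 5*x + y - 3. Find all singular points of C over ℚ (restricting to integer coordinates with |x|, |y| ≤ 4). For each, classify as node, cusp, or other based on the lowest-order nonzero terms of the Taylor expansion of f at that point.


No singular points in the scanned grid; C is smooth there.

Compute partial derivatives:
  f_x = 4*x + 5.
  f_y = 1.
f_y = 1 is a nonzero constant, so f_y never vanishes: no point (x, y) can satisfy f = f_x = f_y = 0. In particular no (x, y) ∈ {−4, ..., 4}² is singular; the curve is smooth.


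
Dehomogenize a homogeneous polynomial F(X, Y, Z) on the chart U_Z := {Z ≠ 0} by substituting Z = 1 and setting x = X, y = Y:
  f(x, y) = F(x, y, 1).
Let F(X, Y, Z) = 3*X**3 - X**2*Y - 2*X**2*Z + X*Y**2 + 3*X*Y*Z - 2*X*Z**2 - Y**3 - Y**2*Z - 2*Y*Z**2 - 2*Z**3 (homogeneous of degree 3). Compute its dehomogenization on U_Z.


f(x, y) = 3*x**3 - x**2*y - 2*x**2 + x*y**2 + 3*x*y - 2*x - y**3 - y**2 - 2*y - 2

On U_Z we set Z = 1. Each monomial c·X^i·Y^j·Z^k in F becomes c·x^i·y^j·1^k = c·x^i·y^j.
Substituting Z = 1: F(X, Y, 1) = 3*x**3 - x**2*y - 2*x**2 + x*y**2 + 3*x*y - 2*x - y**3 - y**2 - 2*y - 2.
Note: deg(f) ≤ deg(F) = 3; strict inequality happens when F is divisible by Z (lost terms).


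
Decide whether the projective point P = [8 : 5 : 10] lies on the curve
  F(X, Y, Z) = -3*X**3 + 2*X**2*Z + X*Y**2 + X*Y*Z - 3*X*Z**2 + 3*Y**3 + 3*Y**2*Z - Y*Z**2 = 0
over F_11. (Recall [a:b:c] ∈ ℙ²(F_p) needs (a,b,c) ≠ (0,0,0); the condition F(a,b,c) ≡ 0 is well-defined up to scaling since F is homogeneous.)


F(8,5,10) ≡ 10 (mod 11); P is NOT on the curve.

Evaluate F(8, 5, 10) term-by-term (mod 11).
  -3*X**3 ↦ -3·512·1·1 = -1536
  2*X**2*Z ↦ 2·64·1·10 = 1280
  X*Y**2 ↦ 1·8·25·1 = 200
  X*Y*Z ↦ 1·8·5·10 = 400
  -3*X*Z**2 ↦ -3·8·1·100 = -2400
  3*Y**3 ↦ 3·1·125·1 = 375
  3*Y**2*Z ↦ 3·1·25·10 = 750
  -Y*Z**2 ↦ -1·1·5·100 = -500
Sum: F(8, 5, 10) = (-1536) + (1280) + (200) + (400) + (-2400) + (375) + (750) + (-500) = -1431.
Reducing mod 11: -1431 ≡ 10 (mod 11).
Since F(a, b, c) ≡ 10 ≠ 0 (mod 11), P does NOT lie on the curve.


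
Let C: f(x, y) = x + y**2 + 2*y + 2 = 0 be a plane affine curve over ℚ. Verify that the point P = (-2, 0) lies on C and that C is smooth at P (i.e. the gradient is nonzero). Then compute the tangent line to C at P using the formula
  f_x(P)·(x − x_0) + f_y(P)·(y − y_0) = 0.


Tangent line at P: x + 2*y + 2 = 0.

Step 1: f(-2, 0) = 0, so P lies on C.
Step 2: partial derivatives
  f_x(x, y) = 1, f_y(x, y) = 2*y + 2.
  f_x(P) = 1, f_y(P) = 2 (gradient nonzero, so P is smooth).
Step 3: tangent line at P: 1·(x − -2) + 2·(y − 0) = 0.
Expanding: x + 2*y + 2 = 0.


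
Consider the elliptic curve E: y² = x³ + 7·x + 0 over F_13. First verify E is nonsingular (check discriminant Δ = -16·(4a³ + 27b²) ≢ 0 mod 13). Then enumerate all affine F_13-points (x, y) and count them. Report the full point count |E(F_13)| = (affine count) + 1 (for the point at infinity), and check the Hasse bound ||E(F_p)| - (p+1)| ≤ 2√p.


Affine points = {(0, 0), (2, 3), (2, 10), (3, 3), (3, 10), (4, 1), (4, 12), (5, 2), (5, 11), (8, 3), (8, 10), (9, 5), (9, 8), (10, 2), (10, 11), (11, 2), (11, 11)}; affine count = 17; |E(F_13)| = 18.

Discriminant check: Δ ∝ 4a³ + 27b² = 4·7³ + 27·0² = 4·343 + 27·0 ≡ 7 (mod 13). Nonzero ⇒ E is nonsingular.
For each x ∈ F_13, compute rhs = x³ + 7·x + 0 mod 13, then count y ∈ F_13 with y² ≡ rhs.
  x = 0: rhs = 0, matching y values: 0 (1 points).
  x = 1: rhs = 8, matching y values: none (0 points).
  x = 2: rhs = 9, matching y values: 3, 10 (2 points).
  x = 3: rhs = 9, matching y values: 3, 10 (2 points).
  x = 4: rhs = 1, matching y values: 1, 12 (2 points).
  x = 5: rhs = 4, matching y values: 2, 11 (2 points).
  x = 6: rhs = 11, matching y values: none (0 points).
  x = 7: rhs = 2, matching y values: none (0 points).
  x = 8: rhs = 9, matching y values: 3, 10 (2 points).
  x = 9: rhs = 12, matching y values: 5, 8 (2 points).
  x = 10: rhs = 4, matching y values: 2, 11 (2 points).
  x = 11: rhs = 4, matching y values: 2, 11 (2 points).
  x = 12: rhs = 5, matching y values: none (0 points).
Total affine count: 17.
Full point count |E(F_13)| = 17 + 1 = 18.
Hasse bound: |18 − (13+1)| = |4| = 4 ≤ 2√13 ≈ 7.2111 ✓.


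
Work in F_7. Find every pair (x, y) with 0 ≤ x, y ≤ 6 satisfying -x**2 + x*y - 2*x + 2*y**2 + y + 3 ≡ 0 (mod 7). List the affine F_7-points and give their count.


Affine F_7-points: {(1, 0), (1, 6), (2, 1), (3, 6), (4, 0), (4, 1)}; count = 6.

For each of the 49 pairs (x, y) ∈ F_7², evaluate f(x, y) mod 7. Record the zeros.
  x = 0: [0↦3, 1↦6, 2↦6, 3↦3, 4↦4, 5↦2, 6↦4]  zeros at y ∈ ∅
  x = 1: [0↦0, 1↦4, 2↦5, 3↦3, 4↦5, 5↦4, 6↦0]  zeros at y ∈ {0, 6}
  x = 2: [0↦2, 1↦0, 2↦2, 3↦1, 4↦4, 5↦4, 6↦1]  zeros at y ∈ {1}
  x = 3: [0↦2, 1↦1, 2↦4, 3↦4, 4↦1, 5↦2, 6↦0]  zeros at y ∈ {6}
  x = 4: [0↦0, 1↦0, 2↦4, 3↦5, 4↦3, 5↦5, 6↦4]  zeros at y ∈ {0, 1}
  x = 5: [0↦3, 1↦4, 2↦2, 3↦4, 4↦3, 5↦6, 6↦6]  zeros at y ∈ ∅
  x = 6: [0↦4, 1↦6, 2↦5, 3↦1, 4↦1, 5↦5, 6↦6]  zeros at y ∈ ∅
Collecting zeros: affine points = {(1, 0), (1, 6), (2, 1), (3, 6), (4, 0), (4, 1)}.
Total count |C(F_7)_aff| = 6.


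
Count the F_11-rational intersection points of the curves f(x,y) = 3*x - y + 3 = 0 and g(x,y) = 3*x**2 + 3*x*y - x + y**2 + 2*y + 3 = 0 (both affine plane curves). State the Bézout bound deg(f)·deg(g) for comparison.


Common zeros: ∅; count = 0; Bézout bound = 2.

deg(f) = 1, deg(g) = 2, so Bézout bound = 2.
Scan x ∈ F_11. For each x, list the y ∈ F_11 with f(x, y) ≡ 0 and those with g(x, y) ≡ 0 (mod 11); the common zeros in that column are the intersection.
  x = 0: f ≡ 0 at y ∈ {3}; g ≡ 0 at y ∈ {2, 7}; common: ∅.
  x = 1: f ≡ 0 at y ∈ {6}; g ≡ 0 at y ∈ {1, 5}; common: ∅.
  x = 2: f ≡ 0 at y ∈ {9}; g ≡ 0 at y ∈ {1, 2}; common: ∅.
  x = 3: f ≡ 0 at y ∈ {1}; g ≡ 0 at y ∈ ∅; common: ∅.
  x = 4: f ≡ 0 at y ∈ {4}; g ≡ 0 at y ∈ ∅; common: ∅.
  x = 5: f ≡ 0 at y ∈ {7}; g ≡ 0 at y ∈ ∅; common: ∅.
  x = 6: f ≡ 0 at y ∈ {10}; g ≡ 0 at y ∈ ∅; common: ∅.
  x = 7: f ≡ 0 at y ∈ {2}; g ≡ 0 at y ∈ {0, 10}; common: ∅.
  x = 8: f ≡ 0 at y ∈ {5}; g ≡ 0 at y ∈ {0, 7}; common: ∅.
  x = 9: f ≡ 0 at y ∈ {8}; g ≡ 0 at y ∈ {5, 10}; common: ∅.
  x = 10: f ≡ 0 at y ∈ {0}; g ≡ 0 at y ∈ ∅; common: ∅.
Collecting: common zeros = ∅, so the count is 0.
Comparison with the Bézout bound: 0 ≤ 2 = deg(f)·deg(g), as expected for curves with no common component (the affine F_11-count falls short of the bound because intersections may lie at infinity, over extension fields, or carry multiplicity).


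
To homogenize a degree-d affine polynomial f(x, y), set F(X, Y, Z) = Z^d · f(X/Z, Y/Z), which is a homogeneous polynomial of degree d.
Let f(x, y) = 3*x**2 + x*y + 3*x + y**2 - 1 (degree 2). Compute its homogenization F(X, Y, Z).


F(X, Y, Z) = 3*X**2 + X*Y + 3*X*Z + Y**2 - Z**2

deg(f) = 2.
Substitute x = X/Z, y = Y/Z into f, then multiply by Z^2.
  monomial 3·x^2·y^0 ↦ 3·X^2·Y^0·Z^0.
  monomial 1·x^1·y^1 ↦ 1·X^1·Y^1·Z^0.
  monomial 3·x^1·y^0 ↦ 3·X^1·Y^0·Z^1.
  monomial 1·x^0·y^2 ↦ 1·X^0·Y^2·Z^0.
  monomial -1·x^0·y^0 ↦ -1·X^0·Y^0·Z^2.
Collecting: F(X, Y, Z) = 3*X**2 + X*Y + 3*X*Z + Y**2 - Z**2.


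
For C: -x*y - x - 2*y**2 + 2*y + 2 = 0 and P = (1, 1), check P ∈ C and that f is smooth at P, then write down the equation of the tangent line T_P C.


Tangent line at P: -2*x - 3*y + 5 = 0.

Step 1: f(1, 1) = 0, so P lies on C.
Step 2: partial derivatives
  f_x(x, y) = -y - 1, f_y(x, y) = -x - 4*y + 2.
  f_x(P) = -2, f_y(P) = -3 (gradient nonzero, so P is smooth).
Step 3: tangent line at P: -2·(x − 1) + -3·(y − 1) = 0.
Expanding: -2*x - 3*y + 5 = 0.


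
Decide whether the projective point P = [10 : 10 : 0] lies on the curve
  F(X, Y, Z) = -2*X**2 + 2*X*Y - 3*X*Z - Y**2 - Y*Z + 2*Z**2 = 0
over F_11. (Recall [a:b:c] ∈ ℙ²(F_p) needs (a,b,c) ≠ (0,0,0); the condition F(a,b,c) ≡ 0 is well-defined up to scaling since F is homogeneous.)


F(10,10,0) ≡ 10 (mod 11); P is NOT on the curve.

Evaluate F(10, 10, 0) term-by-term (mod 11).
  -2*X**2 ↦ -2·100·1·1 = -200
  2*X*Y ↦ 2·10·10·1 = 200
  -3*X*Z ↦ -3·10·1·0 = 0
  -Y**2 ↦ -1·1·100·1 = -100
  -Y*Z ↦ -1·1·10·0 = 0
  2*Z**2 ↦ 2·1·1·0 = 0
Sum: F(10, 10, 0) = (-200) + (200) + (0) + (-100) + (0) + (0) = -100.
Reducing mod 11: -100 ≡ 10 (mod 11).
Since F(a, b, c) ≡ 10 ≠ 0 (mod 11), P does NOT lie on the curve.
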